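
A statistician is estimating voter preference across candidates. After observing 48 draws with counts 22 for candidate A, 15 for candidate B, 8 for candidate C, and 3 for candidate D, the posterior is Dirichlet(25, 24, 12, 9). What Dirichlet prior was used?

For a Dirichlet(α) prior with multinomial counts c, the posterior is Dirichlet(α + c) componentwise.
Subtract each count from the matching posterior parameter: 25−22=3, 24−15=9, 12−8=4, 9−3=6.

Dirichlet(3, 9, 4, 6)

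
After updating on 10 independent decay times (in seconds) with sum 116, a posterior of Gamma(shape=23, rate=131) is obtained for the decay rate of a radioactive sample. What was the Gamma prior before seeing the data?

Gamma(shape=13, rate=15)

Gamma–exponential conjugacy: posterior shape = α + n, posterior rate = β + Σtᵢ.
So α = 23 − 10 = 13 and β = 131 − 116 = 15.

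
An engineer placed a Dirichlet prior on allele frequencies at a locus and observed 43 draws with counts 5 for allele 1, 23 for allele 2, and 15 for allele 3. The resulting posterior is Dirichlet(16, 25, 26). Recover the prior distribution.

Dirichlet(11, 2, 11)

For a Dirichlet(α) prior with multinomial counts c, the posterior is Dirichlet(α + c) componentwise.
Subtract each count from the matching posterior parameter: 16−5=11, 25−23=2, 26−15=11.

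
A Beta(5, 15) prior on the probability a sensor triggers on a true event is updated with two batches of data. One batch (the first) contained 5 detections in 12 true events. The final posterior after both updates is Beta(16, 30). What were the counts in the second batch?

Sequential conjugate updates are equivalent to a single update on the pooled data, so total successes = posterior α − prior α and total failures = posterior β − prior β.
Total across both batches: 16−5=11 detections, 30−15=15 misses.
Subtract the first batch: 11−5=6 detections and 15−7=8 misses.

6 detections and 8 misses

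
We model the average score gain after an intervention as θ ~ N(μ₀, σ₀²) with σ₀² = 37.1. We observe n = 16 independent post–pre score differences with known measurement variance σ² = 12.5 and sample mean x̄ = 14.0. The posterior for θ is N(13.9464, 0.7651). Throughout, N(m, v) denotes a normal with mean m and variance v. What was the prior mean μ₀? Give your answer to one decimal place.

μ₀ = 11.4

The posterior mean is a precision-weighted average: μ_n = (τ₀μ₀ + τ_data·x̄)/(τ₀+τ_data), with τ₀=1/σ₀² and τ_data=n/σ².
Here τ₀ = 1/37.1 = 0.026954 and τ_data = 16/12.5 = 1.280000, so τ_n = 1.306954.
Rearranging for μ₀: μ₀ = (μ_n·τ_n − τ_data·x̄)/τ₀ = (13.9464·1.306954 − 1.280000·14.0) / 0.026954 = 0.307303/0.026954 ≈ 11.4.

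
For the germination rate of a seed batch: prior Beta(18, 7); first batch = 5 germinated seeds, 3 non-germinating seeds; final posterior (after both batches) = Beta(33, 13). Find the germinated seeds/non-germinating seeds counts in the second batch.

10 germinated seeds and 3 non-germinating seeds

Sequential conjugate updates are equivalent to a single update on the pooled data, so total successes = posterior α − prior α and total failures = posterior β − prior β.
Total across both batches: 33−18=15 germinated seeds, 13−7=6 non-germinating seeds.
Subtract the first batch: 15−5=10 germinated seeds and 6−3=3 non-germinating seeds.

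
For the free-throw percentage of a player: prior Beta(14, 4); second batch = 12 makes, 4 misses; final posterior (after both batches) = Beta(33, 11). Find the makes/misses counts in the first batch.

7 makes and 3 misses

Because Beta–binomial updating is additive in the counts, the combined data contributed (α_post−α_prior, β_post−β_prior) successes and failures.
Total across both batches: 33−14=19 makes, 11−4=7 misses.
Subtract the second batch: 19−12=7 makes and 7−4=3 misses.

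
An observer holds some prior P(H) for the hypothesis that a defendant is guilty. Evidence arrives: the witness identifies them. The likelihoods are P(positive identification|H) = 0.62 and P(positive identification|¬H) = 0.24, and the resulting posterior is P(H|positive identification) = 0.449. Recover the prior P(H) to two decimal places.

Bayes' rule in odds form gives O(H|E) = O(H)·[P(E|H)/P(E|¬H)], hence O(H) = O(H|E)/LR.
Posterior odds = 0.449/(1−0.449) = 0.8149. LR = 0.62/0.24 = 2.5833.
Prior odds = 0.8149/2.5833 = 0.3154, so P(H) = 0.3154/(1+0.3154) ≈ 0.24.

P(H) = 0.24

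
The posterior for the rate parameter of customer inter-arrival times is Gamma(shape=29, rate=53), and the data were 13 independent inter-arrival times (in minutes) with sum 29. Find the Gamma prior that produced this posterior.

Gamma–exponential conjugacy: posterior shape = α + n, posterior rate = β + Σtᵢ.
So α = 29 − 13 = 16 and β = 53 − 29 = 24.

Gamma(shape=16, rate=24)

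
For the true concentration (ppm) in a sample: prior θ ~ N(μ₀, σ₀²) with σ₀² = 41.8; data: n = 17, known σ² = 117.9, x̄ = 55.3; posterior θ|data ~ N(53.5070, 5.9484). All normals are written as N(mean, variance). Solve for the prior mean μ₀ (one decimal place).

μ₀ = 42.7

With known observation variance, the Normal–Normal posterior has precision τ_n = τ₀ + n/σ² and mean μ_n = (τ₀μ₀ + (n/σ²)x̄)/τ_n.
Here τ₀ = 1/41.8 = 0.023923 and τ_data = 17/117.9 = 0.144190, so τ_n = 0.168113.
Rearranging for μ₀: μ₀ = (μ_n·τ_n − τ_data·x̄)/τ₀ = (53.5070·0.168113 − 0.144190·55.3) / 0.023923 = 1.021515/0.023923 ≈ 42.7.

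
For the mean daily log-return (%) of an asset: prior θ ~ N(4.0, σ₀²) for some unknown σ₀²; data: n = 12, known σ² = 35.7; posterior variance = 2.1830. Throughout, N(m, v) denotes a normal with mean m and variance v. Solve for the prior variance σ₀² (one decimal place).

For the Normal–Normal model with known σ², precisions add: τ_n = τ₀ + n/σ².
So 1/σ₀² = 1/2.1830 − 12/35.7 = 0.458085 − 0.336134 = 0.121951.
Hence σ₀² = 1/0.121951 ≈ 8.2.

σ₀² = 8.2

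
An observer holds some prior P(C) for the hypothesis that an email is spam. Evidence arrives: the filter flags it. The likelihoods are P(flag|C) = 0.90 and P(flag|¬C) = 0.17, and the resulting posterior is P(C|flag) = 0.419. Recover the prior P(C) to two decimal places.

Bayes' rule in odds form gives O(C|E) = O(C)·[P(E|C)/P(E|¬C)], hence O(C) = O(C|E)/LR.
Posterior odds = 0.419/(1−0.419) = 0.7212. LR = 0.90/0.17 = 5.2941.
Prior odds = 0.7212/5.2941 = 0.1362, so P(C) = 0.1362/(1+0.1362) ≈ 0.12.

P(C) = 0.12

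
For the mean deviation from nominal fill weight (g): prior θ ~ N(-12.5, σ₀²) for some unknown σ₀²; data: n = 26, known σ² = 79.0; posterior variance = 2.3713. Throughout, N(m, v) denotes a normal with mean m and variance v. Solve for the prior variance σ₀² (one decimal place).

σ₀² = 10.8

Posterior precision equals prior precision plus data precision: 1/σ_n² = 1/σ₀² + n/σ².
So 1/σ₀² = 1/2.3713 − 26/79.0 = 0.421710 − 0.329114 = 0.092596.
Hence σ₀² = 1/0.092596 ≈ 10.8.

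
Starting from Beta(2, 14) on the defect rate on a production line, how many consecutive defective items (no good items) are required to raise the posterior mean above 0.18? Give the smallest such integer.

After k defective items and 0 good items the posterior is Beta(2+k, 14), with mean (2+k)/(2+14+k).
Set (2+k)/(16+k) > 0.18 and solve: k > (0.18·16 − 2)/(1 − 0.18) = 1.073.
The smallest integer exceeding 1.073 is 2, and checking k=2: (4)/(18) = 0.2222 > 0.18.

k = 2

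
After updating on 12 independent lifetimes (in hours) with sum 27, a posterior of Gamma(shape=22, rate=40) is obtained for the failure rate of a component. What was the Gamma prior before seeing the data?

For an exponential likelihood with a Gamma(α, β) prior on the rate, n observations with total T give posterior Gamma(α+n, β+T).
So α = 22 − 12 = 10 and β = 40 − 27 = 13.

Gamma(shape=10, rate=13)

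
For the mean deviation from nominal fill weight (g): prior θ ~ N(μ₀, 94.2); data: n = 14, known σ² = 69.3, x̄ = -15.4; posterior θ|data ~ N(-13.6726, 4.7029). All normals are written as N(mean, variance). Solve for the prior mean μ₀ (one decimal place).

μ₀ = 19.2

With known observation variance, the Normal–Normal posterior has precision τ_n = τ₀ + n/σ² and mean μ_n = (τ₀μ₀ + (n/σ²)x̄)/τ_n.
Here τ₀ = 1/94.2 = 0.010616 and τ_data = 14/69.3 = 0.202020, so τ_n = 0.212636.
Rearranging for μ₀: μ₀ = (μ_n·τ_n − τ_data·x̄)/τ₀ = (-13.6726·0.212636 − 0.202020·-15.4) / 0.010616 = 0.203821/0.010616 ≈ 19.2.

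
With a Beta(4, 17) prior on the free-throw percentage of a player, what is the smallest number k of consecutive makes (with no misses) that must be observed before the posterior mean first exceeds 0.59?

k = 21

After k makes and 0 misses the posterior is Beta(4+k, 17), with mean (4+k)/(4+17+k).
Set (4+k)/(21+k) > 0.59 and solve: k > (0.59·21 − 4)/(1 − 0.59) = 20.463.
The smallest integer exceeding 20.463 is 21, and checking k=21: (25)/(42) = 0.5952 > 0.59.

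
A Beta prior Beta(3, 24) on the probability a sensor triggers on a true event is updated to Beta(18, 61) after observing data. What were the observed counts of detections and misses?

15 detections and 37 misses

Beta is conjugate to the binomial likelihood: posterior = Beta(a+s, b+f).
Match parameters: s=18−3=15, f=61−24=37.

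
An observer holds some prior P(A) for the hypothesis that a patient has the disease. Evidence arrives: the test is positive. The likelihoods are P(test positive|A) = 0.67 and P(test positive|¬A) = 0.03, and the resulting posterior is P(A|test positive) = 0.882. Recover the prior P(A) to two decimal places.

P(A) = 0.25

In odds form, posterior odds = prior odds × likelihood ratio, so prior odds = posterior odds ÷ LR.
Posterior odds = 0.882/(1−0.882) = 7.4746. LR = 0.67/0.03 = 22.3333.
Prior odds = 7.4746/22.3333 = 0.3347, so P(A) = 0.3347/(1+0.3347) ≈ 0.25.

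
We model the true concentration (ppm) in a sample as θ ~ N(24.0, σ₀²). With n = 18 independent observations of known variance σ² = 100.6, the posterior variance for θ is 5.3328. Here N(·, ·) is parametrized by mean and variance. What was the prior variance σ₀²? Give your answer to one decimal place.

For the Normal–Normal model with known σ², precisions add: τ_n = τ₀ + n/σ².
So 1/σ₀² = 1/5.3328 − 18/100.6 = 0.187519 − 0.178926 = 0.008593.
Hence σ₀² = 1/0.008593 ≈ 116.4.

σ₀² = 116.4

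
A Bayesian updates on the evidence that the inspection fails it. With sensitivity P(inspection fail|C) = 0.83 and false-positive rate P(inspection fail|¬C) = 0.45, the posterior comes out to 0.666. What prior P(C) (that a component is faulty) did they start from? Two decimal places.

Bayes' rule in odds form gives O(C|E) = O(C)·[P(E|C)/P(E|¬C)], hence O(C) = O(C|E)/LR.
Posterior odds = 0.666/(1−0.666) = 1.9940. LR = 0.83/0.45 = 1.8444.
Prior odds = 1.9940/1.8444 = 1.0811, so P(C) = 1.0811/(1+1.0811) ≈ 0.52.

P(C) = 0.52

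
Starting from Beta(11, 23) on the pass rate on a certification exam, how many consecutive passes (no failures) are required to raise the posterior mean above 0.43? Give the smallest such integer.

After k passes and 0 failures the posterior is Beta(11+k, 23), with mean (11+k)/(11+23+k).
Set (11+k)/(34+k) > 0.43 and solve: k > (0.43·34 − 11)/(1 − 0.43) = 6.351.
The smallest integer exceeding 6.351 is 7, and checking k=7: (18)/(41) = 0.4390 > 0.43.

k = 7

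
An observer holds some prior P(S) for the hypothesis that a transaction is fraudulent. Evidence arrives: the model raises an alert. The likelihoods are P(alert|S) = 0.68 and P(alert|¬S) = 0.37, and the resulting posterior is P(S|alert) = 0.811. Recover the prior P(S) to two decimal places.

P(S) = 0.70

In odds form, posterior odds = prior odds × likelihood ratio, so prior odds = posterior odds ÷ LR.
Posterior odds = 0.811/(1−0.811) = 4.2910. LR = 0.68/0.37 = 1.8378.
Prior odds = 4.2910/1.8378 = 2.3349, so P(S) = 2.3349/(1+2.3349) ≈ 0.70.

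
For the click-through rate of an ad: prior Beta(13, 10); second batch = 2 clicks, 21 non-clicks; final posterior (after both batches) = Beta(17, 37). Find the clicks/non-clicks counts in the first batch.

Sequential conjugate updates are equivalent to a single update on the pooled data, so total successes = posterior α − prior α and total failures = posterior β − prior β.
Total across both batches: 17−13=4 clicks, 37−10=27 non-clicks.
Subtract the second batch: 4−2=2 clicks and 27−21=6 non-clicks.

2 clicks and 6 non-clicks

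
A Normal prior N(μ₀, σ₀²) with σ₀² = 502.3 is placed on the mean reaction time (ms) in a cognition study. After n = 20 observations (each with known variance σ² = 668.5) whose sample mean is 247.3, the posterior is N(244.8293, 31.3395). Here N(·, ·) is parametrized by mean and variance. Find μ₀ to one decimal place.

The posterior mean is a precision-weighted average: μ_n = (τ₀μ₀ + τ_data·x̄)/(τ₀+τ_data), with τ₀=1/σ₀² and τ_data=n/σ².
Here τ₀ = 1/502.3 = 0.001991 and τ_data = 20/668.5 = 0.029918, so τ_n = 0.031909.
Rearranging for μ₀: μ₀ = (μ_n·τ_n − τ_data·x̄)/τ₀ = (244.8293·0.031909 − 0.029918·247.3) / 0.001991 = 0.413537/0.001991 ≈ 207.7.

μ₀ = 207.7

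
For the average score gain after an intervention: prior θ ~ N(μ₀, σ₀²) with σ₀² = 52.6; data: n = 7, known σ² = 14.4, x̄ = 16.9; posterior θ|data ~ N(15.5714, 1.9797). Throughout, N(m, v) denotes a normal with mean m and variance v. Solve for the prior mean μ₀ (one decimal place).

With known observation variance, the Normal–Normal posterior has precision τ_n = τ₀ + n/σ² and mean μ_n = (τ₀μ₀ + (n/σ²)x̄)/τ_n.
Here τ₀ = 1/52.6 = 0.019011 and τ_data = 7/14.4 = 0.486111, so τ_n = 0.505122.
Rearranging for μ₀: μ₀ = (μ_n·τ_n − τ_data·x̄)/τ₀ = (15.5714·0.505122 − 0.486111·16.9) / 0.019011 = -0.349819/0.019011 ≈ -18.4.

μ₀ = -18.4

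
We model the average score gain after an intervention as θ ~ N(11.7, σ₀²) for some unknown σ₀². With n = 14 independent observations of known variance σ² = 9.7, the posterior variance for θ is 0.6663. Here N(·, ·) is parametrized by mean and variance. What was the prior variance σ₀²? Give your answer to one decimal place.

σ₀² = 17.4

For the Normal–Normal model with known σ², precisions add: τ_n = τ₀ + n/σ².
So 1/σ₀² = 1/0.6663 − 14/9.7 = 1.500825 − 1.443299 = 0.057526.
Hence σ₀² = 1/0.057526 ≈ 17.4.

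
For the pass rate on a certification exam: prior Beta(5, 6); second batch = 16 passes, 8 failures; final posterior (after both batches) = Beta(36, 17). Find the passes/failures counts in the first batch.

15 passes and 3 failures

Sequential conjugate updates are equivalent to a single update on the pooled data, so total successes = posterior α − prior α and total failures = posterior β − prior β.
Total across both batches: 36−5=31 passes, 17−6=11 failures.
Subtract the second batch: 31−16=15 passes and 11−8=3 failures.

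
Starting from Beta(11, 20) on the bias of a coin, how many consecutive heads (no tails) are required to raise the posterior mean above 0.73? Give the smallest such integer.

After k heads and 0 tails the posterior is Beta(11+k, 20), with mean (11+k)/(11+20+k).
Set (11+k)/(31+k) > 0.73 and solve: k > (0.73·31 − 11)/(1 − 0.73) = 43.074.
The smallest integer exceeding 43.074 is 44, and checking k=44: (55)/(75) = 0.7333 > 0.73.

k = 44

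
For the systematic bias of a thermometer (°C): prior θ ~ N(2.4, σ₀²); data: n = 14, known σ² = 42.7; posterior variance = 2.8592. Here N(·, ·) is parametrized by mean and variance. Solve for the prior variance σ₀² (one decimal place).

σ₀² = 45.7

For the Normal–Normal model with known σ², precisions add: τ_n = τ₀ + n/σ².
So 1/σ₀² = 1/2.8592 − 14/42.7 = 0.349748 − 0.327869 = 0.021879.
Hence σ₀² = 1/0.021879 ≈ 45.7.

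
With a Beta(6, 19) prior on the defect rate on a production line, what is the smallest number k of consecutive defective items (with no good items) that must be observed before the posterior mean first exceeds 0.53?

After k defective items and 0 good items the posterior is Beta(6+k, 19), with mean (6+k)/(6+19+k).
Set (6+k)/(25+k) > 0.53 and solve: k > (0.53·25 − 6)/(1 − 0.53) = 15.426.
The smallest integer exceeding 15.426 is 16, and checking k=16: (22)/(41) = 0.5366 > 0.53.

k = 16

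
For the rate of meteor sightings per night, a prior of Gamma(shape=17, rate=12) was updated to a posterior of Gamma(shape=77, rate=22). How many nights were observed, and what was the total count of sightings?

n = 10 nights with total 60 sightings

A Gamma(α, β) prior (rate parametrization) on a Poisson rate with n observations summing to S gives posterior Gamma(α+S, β+n).
Matching: Σxᵢ = 77 − 17 = 60 and n = 22 − 12 = 10.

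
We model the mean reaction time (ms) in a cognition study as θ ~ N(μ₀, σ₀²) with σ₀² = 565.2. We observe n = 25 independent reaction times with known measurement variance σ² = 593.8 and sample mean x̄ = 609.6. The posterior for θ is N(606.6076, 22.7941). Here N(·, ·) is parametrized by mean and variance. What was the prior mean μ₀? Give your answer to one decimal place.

μ₀ = 535.4

With known observation variance, the Normal–Normal posterior has precision τ_n = τ₀ + n/σ² and mean μ_n = (τ₀μ₀ + (n/σ²)x̄)/τ_n.
Here τ₀ = 1/565.2 = 0.001769 and τ_data = 25/593.8 = 0.042102, so τ_n = 0.043871.
Rearranging for μ₀: μ₀ = (μ_n·τ_n − τ_data·x̄)/τ₀ = (606.6076·0.043871 − 0.042102·609.6) / 0.001769 = 0.947103/0.001769 ≈ 535.4.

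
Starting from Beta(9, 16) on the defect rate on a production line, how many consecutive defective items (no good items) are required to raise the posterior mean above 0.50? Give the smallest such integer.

After k defective items and 0 good items the posterior is Beta(9+k, 16), with mean (9+k)/(9+16+k).
Set (9+k)/(25+k) > 0.50 and solve: k > (0.50·25 − 9)/(1 − 0.50) = 7.000.
The smallest integer exceeding 7.000 is 8, and checking k=8: (17)/(33) = 0.5152 > 0.50.

k = 8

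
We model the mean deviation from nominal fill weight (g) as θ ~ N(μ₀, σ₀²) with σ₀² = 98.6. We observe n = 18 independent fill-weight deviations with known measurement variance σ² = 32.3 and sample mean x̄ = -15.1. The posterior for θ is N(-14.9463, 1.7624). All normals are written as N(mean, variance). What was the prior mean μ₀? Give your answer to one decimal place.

μ₀ = -6.5

The posterior mean is a precision-weighted average: μ_n = (τ₀μ₀ + τ_data·x̄)/(τ₀+τ_data), with τ₀=1/σ₀² and τ_data=n/σ².
Here τ₀ = 1/98.6 = 0.010142 and τ_data = 18/32.3 = 0.557276, so τ_n = 0.567418.
Rearranging for μ₀: μ₀ = (μ_n·τ_n − τ_data·x̄)/τ₀ = (-14.9463·0.567418 − 0.557276·-15.1) / 0.010142 = -0.065932/0.010142 ≈ -6.5.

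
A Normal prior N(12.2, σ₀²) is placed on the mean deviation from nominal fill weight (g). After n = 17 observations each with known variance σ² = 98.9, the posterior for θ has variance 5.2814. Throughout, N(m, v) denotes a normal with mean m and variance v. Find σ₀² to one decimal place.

σ₀² = 57.3

Posterior precision equals prior precision plus data precision: 1/σ_n² = 1/σ₀² + n/σ².
So 1/σ₀² = 1/5.2814 − 17/98.9 = 0.189344 − 0.171891 = 0.017453.
Hence σ₀² = 1/0.017453 ≈ 57.3.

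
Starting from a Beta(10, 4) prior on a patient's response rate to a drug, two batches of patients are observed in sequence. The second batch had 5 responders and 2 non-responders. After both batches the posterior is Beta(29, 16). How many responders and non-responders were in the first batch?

14 responders and 10 non-responders

Because Beta–binomial updating is additive in the counts, the combined data contributed (α_post−α_prior, β_post−β_prior) successes and failures.
Total across both batches: 29−10=19 responders, 16−4=12 non-responders.
Subtract the second batch: 19−5=14 responders and 12−2=10 non-responders.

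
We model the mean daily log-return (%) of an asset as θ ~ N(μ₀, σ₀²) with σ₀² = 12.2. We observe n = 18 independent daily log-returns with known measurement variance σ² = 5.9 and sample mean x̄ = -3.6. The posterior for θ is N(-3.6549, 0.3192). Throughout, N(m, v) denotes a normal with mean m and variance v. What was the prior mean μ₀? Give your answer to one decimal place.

μ₀ = -5.7

The posterior mean is a precision-weighted average: μ_n = (τ₀μ₀ + τ_data·x̄)/(τ₀+τ_data), with τ₀=1/σ₀² and τ_data=n/σ².
Here τ₀ = 1/12.2 = 0.081967 and τ_data = 18/5.9 = 3.050847, so τ_n = 3.132814.
Rearranging for μ₀: μ₀ = (μ_n·τ_n − τ_data·x̄)/τ₀ = (-3.6549·3.132814 − 3.050847·-3.6) / 0.081967 = -0.467073/0.081967 ≈ -5.7.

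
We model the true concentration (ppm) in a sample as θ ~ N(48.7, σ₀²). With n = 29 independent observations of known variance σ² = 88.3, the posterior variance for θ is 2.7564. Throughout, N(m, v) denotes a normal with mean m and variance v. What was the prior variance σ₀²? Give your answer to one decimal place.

For the Normal–Normal model with known σ², precisions add: τ_n = τ₀ + n/σ².
So 1/σ₀² = 1/2.7564 − 29/88.3 = 0.362792 − 0.328426 = 0.034366.
Hence σ₀² = 1/0.034366 ≈ 29.1.

σ₀² = 29.1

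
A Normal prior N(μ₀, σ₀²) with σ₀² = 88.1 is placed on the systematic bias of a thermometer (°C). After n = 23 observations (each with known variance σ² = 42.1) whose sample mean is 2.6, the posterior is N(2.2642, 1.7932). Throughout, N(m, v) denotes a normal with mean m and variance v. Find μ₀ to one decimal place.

μ₀ = -13.9

The posterior mean is a precision-weighted average: μ_n = (τ₀μ₀ + τ_data·x̄)/(τ₀+τ_data), with τ₀=1/σ₀² and τ_data=n/σ².
Here τ₀ = 1/88.1 = 0.011351 and τ_data = 23/42.1 = 0.546318, so τ_n = 0.557669.
Rearranging for μ₀: μ₀ = (μ_n·τ_n − τ_data·x̄)/τ₀ = (2.2642·0.557669 − 0.546318·2.6) / 0.011351 = -0.157753/0.011351 ≈ -13.9.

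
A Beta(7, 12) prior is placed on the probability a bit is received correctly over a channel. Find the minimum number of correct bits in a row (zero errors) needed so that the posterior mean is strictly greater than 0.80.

k = 42

After k correct bits and 0 errors the posterior is Beta(7+k, 12), with mean (7+k)/(7+12+k).
Set (7+k)/(19+k) > 0.80 and solve: k > (0.80·19 − 7)/(1 − 0.80) = 41.000.
The smallest integer exceeding 41.000 is 42, and checking k=42: (49)/(61) = 0.8033 > 0.80.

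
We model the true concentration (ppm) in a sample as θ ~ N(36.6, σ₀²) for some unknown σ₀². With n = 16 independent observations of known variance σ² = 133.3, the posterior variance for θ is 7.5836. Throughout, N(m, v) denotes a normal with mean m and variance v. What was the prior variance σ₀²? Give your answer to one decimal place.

σ₀² = 84.5

For the Normal–Normal model with known σ², precisions add: τ_n = τ₀ + n/σ².
So 1/σ₀² = 1/7.5836 − 16/133.3 = 0.131863 − 0.120030 = 0.011833.
Hence σ₀² = 1/0.011833 ≈ 84.5.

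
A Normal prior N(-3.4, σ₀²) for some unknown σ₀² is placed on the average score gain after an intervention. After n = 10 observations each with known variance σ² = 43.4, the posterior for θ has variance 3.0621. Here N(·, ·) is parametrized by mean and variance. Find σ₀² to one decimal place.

For the Normal–Normal model with known σ², precisions add: τ_n = τ₀ + n/σ².
So 1/σ₀² = 1/3.0621 − 10/43.4 = 0.326573 − 0.230415 = 0.096158.
Hence σ₀² = 1/0.096158 ≈ 10.4.

σ₀² = 10.4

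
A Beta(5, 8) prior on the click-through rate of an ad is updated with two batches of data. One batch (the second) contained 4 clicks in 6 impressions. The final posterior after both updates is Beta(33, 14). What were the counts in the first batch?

Sequential conjugate updates are equivalent to a single update on the pooled data, so total successes = posterior α − prior α and total failures = posterior β − prior β.
Total across both batches: 33−5=28 clicks, 14−8=6 non-clicks.
Subtract the second batch: 28−4=24 clicks and 6−2=4 non-clicks.

24 clicks and 4 non-clicks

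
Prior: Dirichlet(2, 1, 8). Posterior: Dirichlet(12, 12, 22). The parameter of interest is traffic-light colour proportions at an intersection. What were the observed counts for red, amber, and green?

counts (10, 11, 14)

For a Dirichlet(α) prior with multinomial counts c, the posterior is Dirichlet(α + c) componentwise.
Counts are posterior − prior componentwise: 12−2=10, 12−1=11, 22−8=14.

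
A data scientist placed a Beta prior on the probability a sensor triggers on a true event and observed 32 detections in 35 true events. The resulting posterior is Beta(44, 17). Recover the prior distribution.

Beta is conjugate to the binomial likelihood: posterior = Beta(α+s, β+f).
So α = 44 − 32 = 12 and β = 17 − 3 = 14.

Beta(12, 14)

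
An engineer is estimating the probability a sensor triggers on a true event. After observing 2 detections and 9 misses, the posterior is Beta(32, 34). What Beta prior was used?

A Beta(a, b) prior with s successes and f failures in binomial data gives a Beta(a+s, b+f) posterior.
Subtract the data counts: 32−2=30, 34−9=25.

Beta(30, 25)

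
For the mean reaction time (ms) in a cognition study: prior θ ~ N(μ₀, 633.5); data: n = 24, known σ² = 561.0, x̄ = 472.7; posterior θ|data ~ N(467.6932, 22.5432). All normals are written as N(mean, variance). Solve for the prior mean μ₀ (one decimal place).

μ₀ = 332.0

The posterior mean is a precision-weighted average: μ_n = (τ₀μ₀ + τ_data·x̄)/(τ₀+τ_data), with τ₀=1/σ₀² and τ_data=n/σ².
Here τ₀ = 1/633.5 = 0.001579 and τ_data = 24/561.0 = 0.042781, so τ_n = 0.044360.
Rearranging for μ₀: μ₀ = (μ_n·τ_n − τ_data·x̄)/τ₀ = (467.6932·0.044360 − 0.042781·472.7) / 0.001579 = 0.524292/0.001579 ≈ 332.0.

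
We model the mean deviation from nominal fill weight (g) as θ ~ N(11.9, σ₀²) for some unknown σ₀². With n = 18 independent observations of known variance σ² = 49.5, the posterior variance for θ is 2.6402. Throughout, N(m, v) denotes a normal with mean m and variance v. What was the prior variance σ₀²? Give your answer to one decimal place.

For the Normal–Normal model with known σ², precisions add: τ_n = τ₀ + n/σ².
So 1/σ₀² = 1/2.6402 − 18/49.5 = 0.378759 − 0.363636 = 0.015123.
Hence σ₀² = 1/0.015123 ≈ 66.1.

σ₀² = 66.1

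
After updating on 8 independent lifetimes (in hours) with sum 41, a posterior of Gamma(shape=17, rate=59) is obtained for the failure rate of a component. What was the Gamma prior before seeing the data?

Gamma–exponential conjugacy: posterior shape = α + n, posterior rate = β + Σtᵢ.
So α = 17 − 8 = 9 and β = 59 − 41 = 18.

Gamma(shape=9, rate=18)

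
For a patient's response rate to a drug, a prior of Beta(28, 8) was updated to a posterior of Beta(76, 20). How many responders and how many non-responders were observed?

48 responders and 12 non-responders

Under Beta–binomial conjugacy the posterior parameters are (a+s, b+f).
Match parameters: s=76−28=48, f=20−8=12.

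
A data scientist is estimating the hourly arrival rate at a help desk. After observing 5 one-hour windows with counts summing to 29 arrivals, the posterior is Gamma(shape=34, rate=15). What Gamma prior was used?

Gamma(shape=5, rate=10)

A Gamma(α, β) prior (rate parametrization) on a Poisson rate with n observations summing to S gives posterior Gamma(α+S, β+n).
So α = 34 − 29 = 5 and β = 15 − 5 = 10.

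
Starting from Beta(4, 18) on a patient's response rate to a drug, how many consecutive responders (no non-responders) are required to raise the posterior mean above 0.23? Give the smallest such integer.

After k responders and 0 non-responders the posterior is Beta(4+k, 18), with mean (4+k)/(4+18+k).
Set (4+k)/(22+k) > 0.23 and solve: k > (0.23·22 − 4)/(1 − 0.23) = 1.377.
The smallest integer exceeding 1.377 is 2.

k = 2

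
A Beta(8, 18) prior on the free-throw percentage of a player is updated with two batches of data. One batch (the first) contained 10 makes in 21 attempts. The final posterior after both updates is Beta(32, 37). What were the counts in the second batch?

14 makes and 8 misses

Because Beta–binomial updating is additive in the counts, the combined data contributed (α_post−α_prior, β_post−β_prior) successes and failures.
Total across both batches: 32−8=24 makes, 37−18=19 misses.
Subtract the first batch: 24−10=14 makes and 19−11=8 misses.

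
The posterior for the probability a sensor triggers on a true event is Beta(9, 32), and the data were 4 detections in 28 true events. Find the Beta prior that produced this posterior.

Under Beta–binomial conjugacy the posterior parameters are (α+s, β+f).
Subtract the data counts: 9−4=5, 32−24=8.

Beta(5, 8)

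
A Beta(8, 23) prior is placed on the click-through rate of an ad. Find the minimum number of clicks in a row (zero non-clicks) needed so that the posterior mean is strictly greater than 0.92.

k = 257

After k clicks and 0 non-clicks the posterior is Beta(8+k, 23), with mean (8+k)/(8+23+k).
Set (8+k)/(31+k) > 0.92 and solve: k > (0.92·31 − 8)/(1 − 0.92) = 256.500.
The smallest integer exceeding 256.500 is 257, and checking k=257: (265)/(288) = 0.9201 > 0.92.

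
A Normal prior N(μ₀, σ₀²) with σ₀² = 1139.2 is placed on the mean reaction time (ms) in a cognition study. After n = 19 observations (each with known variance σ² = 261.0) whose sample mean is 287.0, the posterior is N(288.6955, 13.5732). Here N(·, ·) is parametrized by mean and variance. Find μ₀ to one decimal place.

μ₀ = 429.3

With known observation variance, the Normal–Normal posterior has precision τ_n = τ₀ + n/σ² and mean μ_n = (τ₀μ₀ + (n/σ²)x̄)/τ_n.
Here τ₀ = 1/1139.2 = 0.000878 and τ_data = 19/261.0 = 0.072797, so τ_n = 0.073675.
Rearranging for μ₀: μ₀ = (μ_n·τ_n − τ_data·x̄)/τ₀ = (288.6955·0.073675 − 0.072797·287.0) / 0.000878 = 0.376902/0.000878 ≈ 429.3.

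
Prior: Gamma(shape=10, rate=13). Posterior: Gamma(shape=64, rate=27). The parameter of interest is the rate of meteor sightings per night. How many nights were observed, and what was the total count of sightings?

n = 14 nights with total 54 sightings

A Gamma(α, β) prior (rate parametrization) on a Poisson rate with n observations summing to S gives posterior Gamma(α+S, β+n).
Matching: Σxᵢ = 64 − 10 = 54 and n = 27 − 13 = 14.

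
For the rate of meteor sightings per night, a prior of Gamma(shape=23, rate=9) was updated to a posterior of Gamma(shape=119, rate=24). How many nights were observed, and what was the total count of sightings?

Gamma–Poisson conjugacy: posterior shape = α + Σxᵢ, posterior rate = β + n.
Matching: Σxᵢ = 119 − 23 = 96 and n = 24 − 9 = 15.

n = 15 nights with total 96 sightings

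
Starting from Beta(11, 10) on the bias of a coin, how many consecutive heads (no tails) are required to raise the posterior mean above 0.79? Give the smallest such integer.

k = 27

After k heads and 0 tails the posterior is Beta(11+k, 10), with mean (11+k)/(11+10+k).
Set (11+k)/(21+k) > 0.79 and solve: k > (0.79·21 − 11)/(1 − 0.79) = 26.619.
The smallest integer exceeding 26.619 is 27.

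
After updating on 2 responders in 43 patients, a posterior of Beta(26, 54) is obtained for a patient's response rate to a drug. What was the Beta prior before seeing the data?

Beta(24, 13)

A Beta(α, β) prior with s successes and f failures in binomial data gives a Beta(α+s, β+f) posterior.
Subtract the data counts: 26−2=24, 54−41=13.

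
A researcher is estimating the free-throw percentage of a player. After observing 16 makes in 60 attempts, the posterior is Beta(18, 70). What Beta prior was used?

A Beta(α, β) prior with s successes and f failures in binomial data gives a Beta(α+s, β+f) posterior.
So α = 18 − 16 = 2 and β = 70 − 44 = 26.

Beta(2, 26)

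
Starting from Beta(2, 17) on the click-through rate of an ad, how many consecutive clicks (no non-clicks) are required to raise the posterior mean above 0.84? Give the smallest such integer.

After k clicks and 0 non-clicks the posterior is Beta(2+k, 17), with mean (2+k)/(2+17+k).
Set (2+k)/(19+k) > 0.84 and solve: k > (0.84·19 − 2)/(1 − 0.84) = 87.250.
The smallest integer exceeding 87.250 is 88.

k = 88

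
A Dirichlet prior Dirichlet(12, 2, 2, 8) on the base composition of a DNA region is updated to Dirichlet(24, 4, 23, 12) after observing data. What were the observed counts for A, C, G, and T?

counts (12, 2, 21, 4)

For a Dirichlet(α) prior with multinomial counts c, the posterior is Dirichlet(α + c) componentwise.
Counts are posterior − prior componentwise: 24−12=12, 4−2=2, 23−2=21, 12−8=4.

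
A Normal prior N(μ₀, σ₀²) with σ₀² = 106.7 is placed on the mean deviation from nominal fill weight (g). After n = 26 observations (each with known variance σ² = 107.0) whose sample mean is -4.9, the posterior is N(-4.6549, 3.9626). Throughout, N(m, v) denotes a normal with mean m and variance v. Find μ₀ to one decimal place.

μ₀ = 1.7

With known observation variance, the Normal–Normal posterior has precision τ_n = τ₀ + n/σ² and mean μ_n = (τ₀μ₀ + (n/σ²)x̄)/τ_n.
Here τ₀ = 1/106.7 = 0.009372 and τ_data = 26/107.0 = 0.242991, so τ_n = 0.252363.
Rearranging for μ₀: μ₀ = (μ_n·τ_n − τ_data·x̄)/τ₀ = (-4.6549·0.252363 − 0.242991·-4.9) / 0.009372 = 0.015931/0.009372 ≈ 1.7.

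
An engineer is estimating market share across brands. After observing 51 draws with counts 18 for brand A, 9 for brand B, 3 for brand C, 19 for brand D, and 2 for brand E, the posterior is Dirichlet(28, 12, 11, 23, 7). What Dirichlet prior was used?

Dirichlet(10, 3, 8, 4, 5)

For a Dirichlet(α) prior with multinomial counts c, the posterior is Dirichlet(α + c) componentwise.
Subtract each count from the matching posterior parameter: 28−18=10, 12−9=3, 11−3=8, 23−19=4, 7−2=5.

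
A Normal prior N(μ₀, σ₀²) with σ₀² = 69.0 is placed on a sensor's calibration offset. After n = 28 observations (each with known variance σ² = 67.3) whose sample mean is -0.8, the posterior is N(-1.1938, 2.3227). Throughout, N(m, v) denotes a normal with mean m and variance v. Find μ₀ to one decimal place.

With known observation variance, the Normal–Normal posterior has precision τ_n = τ₀ + n/σ² and mean μ_n = (τ₀μ₀ + (n/σ²)x̄)/τ_n.
Here τ₀ = 1/69.0 = 0.014493 and τ_data = 28/67.3 = 0.416048, so τ_n = 0.430541.
Rearranging for μ₀: μ₀ = (μ_n·τ_n − τ_data·x̄)/τ₀ = (-1.1938·0.430541 − 0.416048·-0.8) / 0.014493 = -0.181141/0.014493 ≈ -12.5.

μ₀ = -12.5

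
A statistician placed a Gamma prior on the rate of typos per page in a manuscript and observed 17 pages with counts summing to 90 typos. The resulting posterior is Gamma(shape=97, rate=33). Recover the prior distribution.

Gamma(shape=7, rate=16)

A Gamma(α, β) prior (rate parametrization) on a Poisson rate with n observations summing to S gives posterior Gamma(α+S, β+n).
So α = 97 − 90 = 7 and β = 33 − 17 = 16.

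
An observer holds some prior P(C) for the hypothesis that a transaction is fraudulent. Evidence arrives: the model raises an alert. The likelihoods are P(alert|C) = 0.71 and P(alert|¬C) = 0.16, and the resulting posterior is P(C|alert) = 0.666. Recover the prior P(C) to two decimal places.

P(C) = 0.31

Bayes' rule in odds form gives O(C|E) = O(C)·[P(E|C)/P(E|¬C)], hence O(C) = O(C|E)/LR.
Posterior odds = 0.666/(1−0.666) = 1.9940. LR = 0.71/0.16 = 4.4375.
Prior odds = 1.9940/4.4375 = 0.4494, so P(C) = 0.4494/(1+0.4494) ≈ 0.31.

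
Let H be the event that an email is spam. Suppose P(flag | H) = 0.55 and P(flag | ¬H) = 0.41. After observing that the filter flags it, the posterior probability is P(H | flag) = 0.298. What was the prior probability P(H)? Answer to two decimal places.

P(H) = 0.24

Bayes' rule in odds form gives O(H|E) = O(H)·[P(E|H)/P(E|¬H)], hence O(H) = O(H|E)/LR.
Posterior odds = 0.298/(1−0.298) = 0.4245. LR = 0.55/0.41 = 1.3415.
Prior odds = 0.4245/1.3415 = 0.3164, so P(H) = 0.3164/(1+0.3164) ≈ 0.24.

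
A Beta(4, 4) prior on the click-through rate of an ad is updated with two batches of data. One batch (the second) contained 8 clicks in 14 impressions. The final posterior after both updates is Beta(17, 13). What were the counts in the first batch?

5 clicks and 3 non-clicks

Because Beta–binomial updating is additive in the counts, the combined data contributed (α_post−α_prior, β_post−β_prior) successes and failures.
Total across both batches: 17−4=13 clicks, 13−4=9 non-clicks.
Subtract the second batch: 13−8=5 clicks and 9−6=3 non-clicks.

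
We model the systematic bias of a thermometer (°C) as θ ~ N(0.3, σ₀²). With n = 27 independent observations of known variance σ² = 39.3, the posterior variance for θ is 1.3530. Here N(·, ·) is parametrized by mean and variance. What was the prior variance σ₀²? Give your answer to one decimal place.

Posterior precision equals prior precision plus data precision: 1/σ_n² = 1/σ₀² + n/σ².
So 1/σ₀² = 1/1.3530 − 27/39.3 = 0.739098 − 0.687023 = 0.052075.
Hence σ₀² = 1/0.052075 ≈ 19.2.

σ₀² = 19.2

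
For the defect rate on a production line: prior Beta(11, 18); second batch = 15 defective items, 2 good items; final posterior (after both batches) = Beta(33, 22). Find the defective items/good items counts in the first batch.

Because Beta–binomial updating is additive in the counts, the combined data contributed (α_post−α_prior, β_post−β_prior) successes and failures.
Total across both batches: 33−11=22 defective items, 22−18=4 good items.
Subtract the second batch: 22−15=7 defective items and 4−2=2 good items.

7 defective items and 2 good items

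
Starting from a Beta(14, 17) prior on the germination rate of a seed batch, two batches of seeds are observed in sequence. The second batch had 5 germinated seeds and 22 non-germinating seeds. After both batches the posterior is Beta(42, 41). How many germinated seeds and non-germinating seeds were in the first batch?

23 germinated seeds and 2 non-germinating seeds

Sequential conjugate updates are equivalent to a single update on the pooled data, so total successes = posterior α − prior α and total failures = posterior β − prior β.
Total across both batches: 42−14=28 germinated seeds, 41−17=24 non-germinating seeds.
Subtract the second batch: 28−5=23 germinated seeds and 24−22=2 non-germinating seeds.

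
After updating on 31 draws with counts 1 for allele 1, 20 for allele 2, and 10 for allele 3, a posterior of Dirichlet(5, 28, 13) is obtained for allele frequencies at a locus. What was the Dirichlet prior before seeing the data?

For a Dirichlet(α) prior with multinomial counts c, the posterior is Dirichlet(α + c) componentwise.
Subtract each count from the matching posterior parameter: 5−1=4, 28−20=8, 13−10=3.

Dirichlet(4, 8, 3)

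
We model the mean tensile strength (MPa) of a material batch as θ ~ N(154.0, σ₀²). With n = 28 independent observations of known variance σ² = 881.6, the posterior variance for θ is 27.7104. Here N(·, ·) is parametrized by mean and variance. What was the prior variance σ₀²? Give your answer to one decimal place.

Posterior precision equals prior precision plus data precision: 1/σ_n² = 1/σ₀² + n/σ².
So 1/σ₀² = 1/27.7104 − 28/881.6 = 0.036088 − 0.031760 = 0.004328.
Hence σ₀² = 1/0.004328 ≈ 231.1.

σ₀² = 231.1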